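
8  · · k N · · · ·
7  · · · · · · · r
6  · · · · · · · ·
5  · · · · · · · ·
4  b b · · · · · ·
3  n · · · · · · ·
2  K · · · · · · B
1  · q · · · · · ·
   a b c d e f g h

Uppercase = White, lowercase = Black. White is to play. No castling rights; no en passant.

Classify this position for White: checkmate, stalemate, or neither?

White to move; white king on a2.
In check: yes, from the black queen on b1.
King squares — a1: attacked by Qb1; b1: attacked by Na3; b2: attacked by Qb1; a3: attacked by Bb4; b3: attacked by Qb1.
Legal moves for White: none.
In check with no legal moves → checkmate.

checkmate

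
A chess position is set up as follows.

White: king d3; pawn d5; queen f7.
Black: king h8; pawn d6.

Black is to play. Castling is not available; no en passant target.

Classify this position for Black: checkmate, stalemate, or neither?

stalemate

Black to move; black king on h8.
In check: no.
King squares — g7: attacked by Qf7; h7: attacked by Qf7; g8: attacked by Qf7.
Legal moves for Black: none.
Not in check and no legal moves → stalemate.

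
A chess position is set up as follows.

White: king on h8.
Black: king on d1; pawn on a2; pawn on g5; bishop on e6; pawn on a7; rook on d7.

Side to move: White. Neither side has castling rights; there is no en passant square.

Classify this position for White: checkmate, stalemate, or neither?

stalemate

White to move; white king on h8.
In check: no.
King squares — g7: attacked by Rd7; h7: attacked by Rd7; g8: attacked by Be6.
Legal moves for White: none.
Not in check and no legal moves → stalemate.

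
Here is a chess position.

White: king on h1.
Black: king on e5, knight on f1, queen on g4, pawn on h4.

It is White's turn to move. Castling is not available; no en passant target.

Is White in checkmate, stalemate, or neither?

stalemate

White to move; white king on h1.
In check: no.
King squares — g1: attacked by Qg4; g2: attacked by Qg4; h2: attacked by Nf1.
Legal moves for White: none.
Not in check and no legal moves → stalemate.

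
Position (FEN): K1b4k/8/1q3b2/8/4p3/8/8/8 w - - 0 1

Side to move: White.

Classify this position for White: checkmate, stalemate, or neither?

White to move; white king on a8.
In check: no.
King squares — a7: attacked by Qb6; b7: attacked by Qb6; b8: attacked by Qb6.
Legal moves for White: none.
Not in check and no legal moves → stalemate.

stalemate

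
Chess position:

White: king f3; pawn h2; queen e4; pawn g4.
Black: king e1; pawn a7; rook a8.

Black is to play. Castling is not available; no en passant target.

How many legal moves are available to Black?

Black to move; king on e1.
In check: yes, from the white queen on e4.
Legal moves: Kd2, Kf1, Kd1.
Count: 3.

3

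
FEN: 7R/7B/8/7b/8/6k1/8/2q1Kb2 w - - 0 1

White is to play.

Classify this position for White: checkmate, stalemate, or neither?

White to move; white king on e1.
In check: yes, from the black queen on c1.
King squares — d1: attacked by Qc1; f1: attacked by Qc1; d2: attacked by Qc1; e2: attacked by Bf1; f2: attacked by Kg3.
Legal moves for White: none.
In check with no legal moves → checkmate.

checkmate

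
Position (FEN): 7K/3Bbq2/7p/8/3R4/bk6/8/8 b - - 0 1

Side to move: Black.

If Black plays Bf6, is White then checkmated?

After Bf6: white king on h8; in check: yes, from the black bishop on f6.
King squares — g7: attacked by Bf6; h7: attacked by Qf7; g8: attacked by Qf7.
White has no legal moves → checkmate.

yes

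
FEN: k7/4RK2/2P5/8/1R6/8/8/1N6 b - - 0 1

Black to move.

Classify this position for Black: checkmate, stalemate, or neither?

Black to move; black king on a8.
In check: no.
King squares — a7: attacked by Re7; b7: attacked by Rb4; b8: attacked by Rb4.
Legal moves for Black: none.
Not in check and no legal moves → stalemate.

stalemate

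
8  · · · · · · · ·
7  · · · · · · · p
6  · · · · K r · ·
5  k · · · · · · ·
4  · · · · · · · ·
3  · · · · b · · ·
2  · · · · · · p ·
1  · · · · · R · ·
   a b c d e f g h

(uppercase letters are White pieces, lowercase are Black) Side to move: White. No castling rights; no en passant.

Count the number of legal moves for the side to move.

6

White to move; king on e6.
In check: yes, from the black rook on f6.
Legal moves: Ke7, Kd7, Kxf6, Ke5, Kd5, Rxf6.
Count: 6.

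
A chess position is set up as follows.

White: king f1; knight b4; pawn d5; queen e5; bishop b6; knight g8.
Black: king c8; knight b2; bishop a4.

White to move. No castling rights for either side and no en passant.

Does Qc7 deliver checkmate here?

yes

After Qc7: black king on c8; in check: yes, from the white queen on c7.
King squares — b7: attacked by Qc7; c7: attacked by Bb6; d7: attacked by Qc7; b8: attacked by Qc7; d8: attacked by Qc7.
Black has no legal moves → checkmate.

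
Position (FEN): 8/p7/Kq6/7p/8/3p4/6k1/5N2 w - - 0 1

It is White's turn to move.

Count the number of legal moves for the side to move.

0

White to move; king on a6.
In check: yes, from the black queen on b6.
Legal moves: none.
Count: 0.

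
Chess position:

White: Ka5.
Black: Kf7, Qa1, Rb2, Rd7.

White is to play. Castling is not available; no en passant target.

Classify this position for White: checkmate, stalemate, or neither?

White to move; white king on a5.
In check: yes, from the black queen on a1.
King squares — a4: attacked by Qa1; b4: attacked by Rb2; b5: attacked by Rb2; a6: attacked by Qa1; b6: attacked by Rb2.
Legal moves for White: none.
In check with no legal moves → checkmate.

checkmate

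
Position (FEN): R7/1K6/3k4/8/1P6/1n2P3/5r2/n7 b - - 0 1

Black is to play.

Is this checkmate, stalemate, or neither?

Black to move; black king on d6.
In check: no.
Legal moves for Black include: Ke7, Kd7, Ke6, Ke5, Kd5, Nc5+, Na5+, Nd4, Nd2, Nc1, Rf8, Rf7+, Rf6, Rf5, Rf4, Rf3, Rh2, Rg2, ... (list truncated; more exist).
Black has legal moves and is not in check → neither.

neither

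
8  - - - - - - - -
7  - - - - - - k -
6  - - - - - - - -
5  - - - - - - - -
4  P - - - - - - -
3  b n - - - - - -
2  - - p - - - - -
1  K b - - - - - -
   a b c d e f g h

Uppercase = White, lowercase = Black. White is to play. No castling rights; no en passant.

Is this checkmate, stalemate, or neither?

checkmate

White to move; white king on a1.
In check: yes, from the black knight on b3.
King squares — b1: attacked by Pc2; a2: attacked by Bb1; b2: attacked by Ba3.
Legal moves for White: none.
In check with no legal moves → checkmate.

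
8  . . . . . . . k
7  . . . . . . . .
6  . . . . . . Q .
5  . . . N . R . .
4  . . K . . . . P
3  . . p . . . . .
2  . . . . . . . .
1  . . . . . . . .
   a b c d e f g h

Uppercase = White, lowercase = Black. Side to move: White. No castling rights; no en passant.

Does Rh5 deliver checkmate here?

yes

After Rh5: black king on h8; in check: yes, from the white rook on h5.
King squares — g7: attacked by Qg6; h7: attacked by Rh5; g8: attacked by Qg6.
Black has no legal moves → checkmate.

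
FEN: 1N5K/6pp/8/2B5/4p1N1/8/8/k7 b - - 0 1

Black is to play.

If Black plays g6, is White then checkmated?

no

After g6: white king on h8; in check: no.
White is not in check, so this cannot be checkmate.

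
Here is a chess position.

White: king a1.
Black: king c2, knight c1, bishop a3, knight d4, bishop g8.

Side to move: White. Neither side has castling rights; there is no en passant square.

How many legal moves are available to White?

0

White to move; king on a1.
In check: no.
Legal moves: none.
Count: 0.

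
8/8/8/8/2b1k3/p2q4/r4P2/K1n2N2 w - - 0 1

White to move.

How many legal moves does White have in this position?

0

White to move; king on a1.
In check: yes, from the black rook on a2.
Legal moves: none.
Count: 0.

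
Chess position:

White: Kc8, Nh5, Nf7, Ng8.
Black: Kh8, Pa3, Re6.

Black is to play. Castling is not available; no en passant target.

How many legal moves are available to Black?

Black to move; king on h8.
In check: yes, from the white knight on f7.
Legal moves: Kxg8, Kh7.
Count: 2.

2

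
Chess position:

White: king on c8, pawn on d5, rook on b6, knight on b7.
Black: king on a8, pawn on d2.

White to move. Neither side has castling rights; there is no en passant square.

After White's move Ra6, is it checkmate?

yes

After Ra6: black king on a8; in check: yes, from the white rook on a6.
King squares — a7: attacked by Ra6; b7: attacked by Kc8; b8: attacked by Kc8.
Black has no legal moves → checkmate.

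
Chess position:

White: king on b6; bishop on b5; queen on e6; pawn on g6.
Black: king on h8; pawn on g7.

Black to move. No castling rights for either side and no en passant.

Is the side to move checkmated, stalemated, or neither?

stalemate

Black to move; black king on h8.
In check: no.
King squares — g7: own pawn; h7: attacked by Pg6; g8: attacked by Qe6.
Legal moves for Black: none.
Not in check and no legal moves → stalemate.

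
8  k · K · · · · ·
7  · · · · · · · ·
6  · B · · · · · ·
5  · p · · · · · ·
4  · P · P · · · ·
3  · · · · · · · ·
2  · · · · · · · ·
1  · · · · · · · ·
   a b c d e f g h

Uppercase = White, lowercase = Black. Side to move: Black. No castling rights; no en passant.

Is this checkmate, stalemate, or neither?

stalemate

Black to move; black king on a8.
In check: no.
King squares — a7: attacked by Bb6; b7: attacked by Kc8; b8: attacked by Kc8.
Legal moves for Black: none.
Not in check and no legal moves → stalemate.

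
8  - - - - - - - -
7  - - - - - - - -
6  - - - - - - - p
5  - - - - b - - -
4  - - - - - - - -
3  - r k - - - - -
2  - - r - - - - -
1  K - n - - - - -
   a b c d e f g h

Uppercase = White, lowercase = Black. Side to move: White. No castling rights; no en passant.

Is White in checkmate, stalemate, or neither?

White to move; white king on a1.
In check: no.
King squares — b1: attacked by Rb3; a2: attacked by Nc1; b2: attacked by Rc2.
Legal moves for White: none.
Not in check and no legal moves → stalemate.

stalemate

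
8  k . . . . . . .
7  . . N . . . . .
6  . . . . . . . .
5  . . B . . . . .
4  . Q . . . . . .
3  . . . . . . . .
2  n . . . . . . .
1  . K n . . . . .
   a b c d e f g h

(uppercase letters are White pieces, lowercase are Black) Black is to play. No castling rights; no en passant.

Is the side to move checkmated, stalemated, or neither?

Black to move; black king on a8.
In check: yes, from the white knight on c7.
King squares — a7: attacked by Bc5; b7: attacked by Qb4; b8: attacked by Qb4.
Legal moves for Black: none.
In check with no legal moves → checkmate.

checkmate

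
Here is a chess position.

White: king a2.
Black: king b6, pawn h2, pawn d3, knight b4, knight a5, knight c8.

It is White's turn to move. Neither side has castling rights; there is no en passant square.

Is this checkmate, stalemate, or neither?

White to move; white king on a2.
In check: yes, from the black knight on b4.
King squares — a1: available; b1: available; b2: available; a3: available; b3: attacked by Na5.
Legal moves for White: Ka3, Kb2, Kb1, Ka1.
White is in check but has 4 legal moves → neither.

neither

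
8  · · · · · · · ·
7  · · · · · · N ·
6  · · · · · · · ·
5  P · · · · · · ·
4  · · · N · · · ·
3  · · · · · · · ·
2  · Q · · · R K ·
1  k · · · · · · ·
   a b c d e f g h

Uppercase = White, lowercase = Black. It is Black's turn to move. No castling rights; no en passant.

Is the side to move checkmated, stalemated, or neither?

Black to move; black king on a1.
In check: yes, from the white queen on b2.
King squares — b1: attacked by Qb2; a2: attacked by Qb2; b2: attacked by Rf2.
Legal moves for Black: none.
In check with no legal moves → checkmate.

checkmate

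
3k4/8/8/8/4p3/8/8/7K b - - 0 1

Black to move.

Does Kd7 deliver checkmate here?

After Kd7: white king on h1; in check: no.
White is not in check, so this cannot be checkmate.

no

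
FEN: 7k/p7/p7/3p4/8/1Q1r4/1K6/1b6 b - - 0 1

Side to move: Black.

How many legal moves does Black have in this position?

Black to move; king on h8.
In check: no.
Legal moves: Kg8, Kh7, Kg7, Rd4, Rh3, Rg3, Rf3, Re3, Rc3, Rxb3+, Rd2+, Rd1, Bc2, Ba2, a5, d4.
Count: 16.

16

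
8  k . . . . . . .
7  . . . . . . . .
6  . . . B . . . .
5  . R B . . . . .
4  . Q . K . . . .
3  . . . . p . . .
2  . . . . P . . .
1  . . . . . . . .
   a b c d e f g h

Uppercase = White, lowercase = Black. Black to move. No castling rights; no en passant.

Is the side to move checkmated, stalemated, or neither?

stalemate

Black to move; black king on a8.
In check: no.
King squares — a7: attacked by Bc5; b7: attacked by Rb5; b8: attacked by Rb5.
Legal moves for Black: none.
Not in check and no legal moves → stalemate.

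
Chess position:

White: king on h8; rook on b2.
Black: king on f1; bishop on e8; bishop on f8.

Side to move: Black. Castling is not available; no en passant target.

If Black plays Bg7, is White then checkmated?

After Bg7: white king on h8; in check: yes, from the black bishop on g7.
White has 3 legal replies: Kg8, Kh7, Kxg7.
In check but a legal move exists → not checkmate.

no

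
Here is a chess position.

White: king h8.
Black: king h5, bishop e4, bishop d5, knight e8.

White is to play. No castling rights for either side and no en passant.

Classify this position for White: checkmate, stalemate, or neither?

stalemate

White to move; white king on h8.
In check: no.
King squares — g7: attacked by Ne8; h7: attacked by Be4; g8: attacked by Bd5.
Legal moves for White: none.
Not in check and no legal moves → stalemate.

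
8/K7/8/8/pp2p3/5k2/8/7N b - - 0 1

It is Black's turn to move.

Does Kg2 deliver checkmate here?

no

After Kg2: white king on a7; in check: no.
White is not in check, so this cannot be checkmate.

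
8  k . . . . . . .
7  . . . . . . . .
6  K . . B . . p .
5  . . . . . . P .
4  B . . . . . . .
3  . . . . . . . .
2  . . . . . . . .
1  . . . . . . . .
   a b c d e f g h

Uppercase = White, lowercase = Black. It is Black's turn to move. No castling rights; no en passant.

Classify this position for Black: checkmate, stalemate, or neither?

stalemate

Black to move; black king on a8.
In check: no.
King squares — a7: attacked by Ka6; b7: attacked by Ka6; b8: attacked by Bd6.
Legal moves for Black: none.
Not in check and no legal moves → stalemate.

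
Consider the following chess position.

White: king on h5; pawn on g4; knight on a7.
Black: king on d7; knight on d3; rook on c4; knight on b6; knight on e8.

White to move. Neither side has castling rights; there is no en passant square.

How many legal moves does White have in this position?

8

White to move; king on h5.
In check: no.
Legal moves: Nc8, Nc6, Nb5, Kh6, Kg6, Kg5, Kh4, g5.
Count: 8.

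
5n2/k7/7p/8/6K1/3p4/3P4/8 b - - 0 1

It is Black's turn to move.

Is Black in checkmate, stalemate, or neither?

neither

Black to move; black king on a7.
In check: no.
Legal moves for Black: Nh7, Nd7, Ng6, Ne6, Kb8, Ka8, Kb7, Kb6, Ka6, h5+.
Black has 10 legal moves and is not in check → neither.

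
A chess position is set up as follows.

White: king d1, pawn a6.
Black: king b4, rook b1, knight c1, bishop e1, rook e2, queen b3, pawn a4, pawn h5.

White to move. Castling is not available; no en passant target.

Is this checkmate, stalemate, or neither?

checkmate

White to move; white king on d1.
In check: yes, from the black queen on b3.
King squares — c1: attacked by Rb1; e1: attacked by Re2; c2: attacked by Re2; d2: attacked by Be1; e2: attacked by Nc1.
Legal moves for White: none.
In check with no legal moves → checkmate.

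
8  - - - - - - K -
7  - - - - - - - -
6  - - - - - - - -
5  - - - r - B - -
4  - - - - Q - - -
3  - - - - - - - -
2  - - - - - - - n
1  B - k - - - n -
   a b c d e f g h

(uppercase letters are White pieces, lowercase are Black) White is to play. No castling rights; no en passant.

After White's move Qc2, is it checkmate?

yes

After Qc2: black king on c1; in check: yes, from the white queen on c2.
King squares — b1: attacked by Qc2; d1: attacked by Qc2; b2: attacked by Ba1; c2: attacked by Bf5; d2: attacked by Qc2.
Black has no legal moves → checkmate.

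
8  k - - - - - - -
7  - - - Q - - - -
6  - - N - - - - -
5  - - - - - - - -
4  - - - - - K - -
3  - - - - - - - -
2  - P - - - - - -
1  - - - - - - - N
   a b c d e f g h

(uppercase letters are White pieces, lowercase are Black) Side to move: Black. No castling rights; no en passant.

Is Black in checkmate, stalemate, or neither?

stalemate

Black to move; black king on a8.
In check: no.
King squares — a7: attacked by Nc6; b7: attacked by Qd7; b8: attacked by Nc6.
Legal moves for Black: none.
Not in check and no legal moves → stalemate.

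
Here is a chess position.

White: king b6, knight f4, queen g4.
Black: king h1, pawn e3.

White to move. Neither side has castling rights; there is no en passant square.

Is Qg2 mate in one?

yes

After Qg2: black king on h1; in check: yes, from the white queen on g2.
King squares — g1: attacked by Qg2; g2: attacked by Nf4; h2: attacked by Qg2.
Black has no legal moves → checkmate.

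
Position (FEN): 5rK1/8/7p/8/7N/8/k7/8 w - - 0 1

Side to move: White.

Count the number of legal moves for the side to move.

3

White to move; king on g8.
In check: yes, from the black rook on f8.
Legal moves: Kxf8, Kh7, Kg7.
Count: 3.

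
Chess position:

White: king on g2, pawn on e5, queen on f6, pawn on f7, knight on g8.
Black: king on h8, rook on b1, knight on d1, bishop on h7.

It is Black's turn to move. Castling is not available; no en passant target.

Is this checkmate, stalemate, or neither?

Black to move; black king on h8.
In check: yes, from the white queen on f6.
King squares — g7: attacked by Qf6; h7: own bishop; g8: attacked by Pf7.
Legal moves for Black: none.
In check with no legal moves → checkmate.

checkmate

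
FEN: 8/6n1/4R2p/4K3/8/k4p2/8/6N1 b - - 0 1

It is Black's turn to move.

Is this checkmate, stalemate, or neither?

Black to move; black king on a3.
In check: no.
Legal moves for Black: Ne8, Nxe6, Nh5, Nf5, Kb4, Ka4, Kb3, Kb2, Ka2, h5, f2.
Black has 11 legal moves and is not in check → neither.

neither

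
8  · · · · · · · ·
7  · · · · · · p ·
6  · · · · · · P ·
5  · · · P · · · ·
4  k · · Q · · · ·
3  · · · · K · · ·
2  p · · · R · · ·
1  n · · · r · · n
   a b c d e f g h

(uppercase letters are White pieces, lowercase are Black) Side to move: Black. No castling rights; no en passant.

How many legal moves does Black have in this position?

4

Black to move; king on a4.
In check: yes, from the white queen on d4.
Legal moves: Kb5, Ka5, Kb3, Ka3.
Count: 4.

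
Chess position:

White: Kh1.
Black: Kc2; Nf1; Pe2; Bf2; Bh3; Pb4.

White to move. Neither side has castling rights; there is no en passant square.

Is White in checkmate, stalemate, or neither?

stalemate

White to move; white king on h1.
In check: no.
King squares — g1: attacked by Bf2; g2: attacked by Bh3; h2: attacked by Nf1.
Legal moves for White: none.
Not in check and no legal moves → stalemate.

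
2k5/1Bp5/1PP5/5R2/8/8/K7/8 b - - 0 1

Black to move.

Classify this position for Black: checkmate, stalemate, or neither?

Black to move; black king on c8.
In check: yes, from the white bishop on b7.
Legal moves for Black: Kd8, Kb8.
Black is in check but has 2 legal moves → neither.

neither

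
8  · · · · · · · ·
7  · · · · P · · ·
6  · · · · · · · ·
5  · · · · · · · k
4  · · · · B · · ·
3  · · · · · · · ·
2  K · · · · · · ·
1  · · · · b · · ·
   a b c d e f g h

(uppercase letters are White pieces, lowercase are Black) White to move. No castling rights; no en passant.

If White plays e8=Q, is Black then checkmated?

After e8=Q: black king on h5; in check: yes, from the white queen on e8.
Black has 4 legal replies: Kh6, Kg5, Kh4, Kg4.
In check but a legal move exists → not checkmate.

no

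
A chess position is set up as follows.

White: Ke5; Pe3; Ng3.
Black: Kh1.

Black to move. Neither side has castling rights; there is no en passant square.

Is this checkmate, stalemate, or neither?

Black to move; black king on h1.
In check: yes, from the white knight on g3.
Legal moves for Black: Kh2, Kg2, Kg1.
Black is in check but has 3 legal moves → neither.

neither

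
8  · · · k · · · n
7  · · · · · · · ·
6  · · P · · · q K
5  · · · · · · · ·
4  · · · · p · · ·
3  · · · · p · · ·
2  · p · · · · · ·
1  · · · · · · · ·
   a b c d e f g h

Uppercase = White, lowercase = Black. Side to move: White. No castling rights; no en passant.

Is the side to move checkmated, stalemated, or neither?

White to move; white king on h6.
In check: yes, from the black queen on g6.
King squares — g5: attacked by Qg6; h5: attacked by Qg6; g6: attacked by Nh8; g7: attacked by Qg6; h7: attacked by Qg6.
Legal moves for White: none.
In check with no legal moves → checkmate.

checkmate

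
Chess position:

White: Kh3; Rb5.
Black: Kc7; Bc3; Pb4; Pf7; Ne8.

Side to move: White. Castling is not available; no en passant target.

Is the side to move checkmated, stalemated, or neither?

White to move; white king on h3.
In check: no.
Legal moves for White: Rb8, Rb7+, Rb6, Rh5, Rg5, Rf5, Re5, Rd5, Rc5+, Ra5, Rxb4, Kh4, Kg4, Kg3, Kh2, Kg2.
White has 16 legal moves and is not in check → neither.

neither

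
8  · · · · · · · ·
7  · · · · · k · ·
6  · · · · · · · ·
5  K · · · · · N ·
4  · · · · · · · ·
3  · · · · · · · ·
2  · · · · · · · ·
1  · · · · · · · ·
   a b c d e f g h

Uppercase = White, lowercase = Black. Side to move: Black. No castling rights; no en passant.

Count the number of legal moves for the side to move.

Black to move; king on f7.
In check: yes, from the white knight on g5.
Legal moves: Kg8, Kf8, Ke8, Kg7, Ke7, Kg6, Kf6.
Count: 7.

7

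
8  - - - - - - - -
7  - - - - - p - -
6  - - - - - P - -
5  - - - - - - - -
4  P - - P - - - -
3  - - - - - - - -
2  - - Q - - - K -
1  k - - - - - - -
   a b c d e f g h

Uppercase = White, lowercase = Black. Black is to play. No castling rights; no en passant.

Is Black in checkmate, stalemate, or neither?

Black to move; black king on a1.
In check: no.
King squares — b1: attacked by Qc2; a2: attacked by Qc2; b2: attacked by Qc2.
Legal moves for Black: none.
Not in check and no legal moves → stalemate.

stalemate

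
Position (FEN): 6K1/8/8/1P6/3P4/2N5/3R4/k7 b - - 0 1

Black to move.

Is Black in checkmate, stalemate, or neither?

Black to move; black king on a1.
In check: no.
King squares — b1: attacked by Nc3; a2: attacked by Rd2; b2: attacked by Rd2.
Legal moves for Black: none.
Not in check and no legal moves → stalemate.

stalemate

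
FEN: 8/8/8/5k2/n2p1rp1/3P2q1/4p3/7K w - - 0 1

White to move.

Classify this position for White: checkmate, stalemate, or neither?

stalemate

White to move; white king on h1.
In check: no.
King squares — g1: attacked by Qg3; g2: attacked by Qg3; h2: attacked by Qg3.
Legal moves for White: none.
Not in check and no legal moves → stalemate.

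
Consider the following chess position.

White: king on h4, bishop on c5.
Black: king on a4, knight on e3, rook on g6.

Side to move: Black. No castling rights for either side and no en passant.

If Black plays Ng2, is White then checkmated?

no

After Ng2: white king on h4; in check: yes, from the black knight on g2.
White has 2 legal replies: Kh5, Kh3.
In check but a legal move exists → not checkmate.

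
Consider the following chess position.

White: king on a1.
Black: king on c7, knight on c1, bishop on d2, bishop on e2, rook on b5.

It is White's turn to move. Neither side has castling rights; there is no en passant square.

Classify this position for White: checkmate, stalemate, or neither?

stalemate

White to move; white king on a1.
In check: no.
King squares — b1: attacked by Rb5; a2: attacked by Nc1; b2: attacked by Rb5.
Legal moves for White: none.
Not in check and no legal moves → stalemate.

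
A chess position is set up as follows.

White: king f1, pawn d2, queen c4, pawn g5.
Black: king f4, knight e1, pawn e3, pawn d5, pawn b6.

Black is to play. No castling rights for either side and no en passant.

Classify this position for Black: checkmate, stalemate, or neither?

Black to move; black king on f4.
In check: yes, from the white queen on c4.
Legal moves for Black: Kxg5, Kf5, Ke5, Kg3, Kf3, dxc4, d4.
Black is in check but has 7 legal moves → neither.

neither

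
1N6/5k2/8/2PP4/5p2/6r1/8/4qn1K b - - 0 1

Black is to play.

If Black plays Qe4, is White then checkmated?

After Qe4: white king on h1; in check: yes, from the black queen on e4.
King squares — g1: attacked by Rg3; g2: attacked by Rg3; h2: attacked by Nf1.
White has no legal moves → checkmate.

yes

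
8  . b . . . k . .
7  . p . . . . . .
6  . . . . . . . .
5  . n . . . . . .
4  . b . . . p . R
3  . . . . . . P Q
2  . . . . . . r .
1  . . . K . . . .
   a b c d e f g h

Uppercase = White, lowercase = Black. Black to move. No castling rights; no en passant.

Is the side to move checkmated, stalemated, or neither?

neither

Black to move; black king on f8.
In check: no.
Legal moves for Black include: Kg8, Ke8, Kg7, Kf7, Ke7, Bc7, Ba7, B8d6, Be5, Nc7, Na7, Nd6, Nd4, Nc3+, Na3, Be7, B4d6, Bc5, ... (list truncated; more exist).
Black has legal moves and is not in check → neither.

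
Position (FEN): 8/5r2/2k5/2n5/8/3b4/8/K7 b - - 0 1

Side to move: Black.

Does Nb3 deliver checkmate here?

no

After Nb3: white king on a1; in check: yes, from the black knight on b3.
White has 2 legal replies: Kb2, Ka2.
In check but a legal move exists → not checkmate.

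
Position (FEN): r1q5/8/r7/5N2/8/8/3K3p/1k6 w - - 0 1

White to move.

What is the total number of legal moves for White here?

White to move; king on d2.
In check: no.
Legal moves: Ng7, Ne7, Nh6, Nd6, Nh4, Nd4, Ng3, Ne3, Ke3, Kd3, Ke2, Ke1, Kd1.
Count: 13.

13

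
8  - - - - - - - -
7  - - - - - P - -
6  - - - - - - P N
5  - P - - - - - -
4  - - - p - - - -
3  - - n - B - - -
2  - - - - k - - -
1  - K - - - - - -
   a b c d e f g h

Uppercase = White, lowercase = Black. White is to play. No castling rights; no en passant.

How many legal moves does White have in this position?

White to move; king on b1.
In check: yes, from the black knight on c3.
Legal moves: Kc2, Kb2, Kc1, Ka1.
Count: 4.

4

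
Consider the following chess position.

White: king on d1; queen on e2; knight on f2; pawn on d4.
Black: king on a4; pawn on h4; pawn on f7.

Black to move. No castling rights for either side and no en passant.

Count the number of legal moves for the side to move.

Black to move; king on a4.
In check: no.
Legal moves: Ka5, Kb4, Kb3, Ka3, f6, h3, f5.
Count: 7.

7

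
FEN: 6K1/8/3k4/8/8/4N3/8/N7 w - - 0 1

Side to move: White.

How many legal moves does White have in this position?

White to move; king on g8.
In check: no.
Legal moves: Kh8, Kf8, Kh7, Kg7, Kf7, Nf5+, Nd5, Ng4, Nc4+, Ng2, Nec2, Nf1, Nd1, Nb3, Nac2.
Count: 15.

15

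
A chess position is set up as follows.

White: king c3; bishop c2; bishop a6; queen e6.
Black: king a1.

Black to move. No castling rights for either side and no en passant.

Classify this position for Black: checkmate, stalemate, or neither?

Black to move; black king on a1.
In check: no.
King squares — b1: attacked by Bc2; a2: attacked by Qe6; b2: attacked by Kc3.
Legal moves for Black: none.
Not in check and no legal moves → stalemate.

stalemate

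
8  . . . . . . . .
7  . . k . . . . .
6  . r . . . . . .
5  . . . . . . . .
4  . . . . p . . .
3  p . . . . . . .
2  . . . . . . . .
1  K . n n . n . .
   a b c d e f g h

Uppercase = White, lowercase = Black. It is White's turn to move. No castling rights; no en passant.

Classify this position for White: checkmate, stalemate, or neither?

White to move; white king on a1.
In check: no.
King squares — b1: attacked by Rb6; a2: attacked by Nc1; b2: attacked by Nd1.
Legal moves for White: none.
Not in check and no legal moves → stalemate.

stalemate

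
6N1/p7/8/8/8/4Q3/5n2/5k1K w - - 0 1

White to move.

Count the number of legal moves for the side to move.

2

White to move; king on h1.
In check: yes, from the black knight on f2.
Legal moves: Kh2, Qxf2+.
Count: 2.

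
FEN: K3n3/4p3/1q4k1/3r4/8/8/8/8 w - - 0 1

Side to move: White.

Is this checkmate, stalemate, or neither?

stalemate

White to move; white king on a8.
In check: no.
King squares — a7: attacked by Qb6; b7: attacked by Qb6; b8: attacked by Qb6.
Legal moves for White: none.
Not in check and no legal moves → stalemate.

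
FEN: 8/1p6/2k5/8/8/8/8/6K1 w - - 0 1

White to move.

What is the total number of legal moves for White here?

White to move; king on g1.
In check: no.
Legal moves: Kh2, Kg2, Kf2, Kh1, Kf1.
Count: 5.

5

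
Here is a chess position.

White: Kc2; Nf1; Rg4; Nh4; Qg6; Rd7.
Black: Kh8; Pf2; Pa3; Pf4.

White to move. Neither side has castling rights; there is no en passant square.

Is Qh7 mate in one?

yes

After Qh7: black king on h8; in check: yes, from the white queen on h7.
King squares — g7: attacked by Rg4; h7: attacked by Rd7; g8: attacked by Rg4.
Black has no legal moves → checkmate.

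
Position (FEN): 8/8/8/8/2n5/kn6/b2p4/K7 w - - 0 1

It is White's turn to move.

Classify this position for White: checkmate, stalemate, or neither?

checkmate

White to move; white king on a1.
In check: yes, from the black knight on b3.
King squares — b1: attacked by Ba2; a2: attacked by Ka3; b2: attacked by Ka3.
Legal moves for White: none.
In check with no legal moves → checkmate.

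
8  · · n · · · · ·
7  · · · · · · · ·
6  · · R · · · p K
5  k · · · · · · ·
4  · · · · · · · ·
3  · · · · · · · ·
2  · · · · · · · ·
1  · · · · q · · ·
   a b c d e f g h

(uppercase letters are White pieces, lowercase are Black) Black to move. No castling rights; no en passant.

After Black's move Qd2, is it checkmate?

no

After Qd2: white king on h6; in check: yes, from the black queen on d2.
White has 3 legal replies: Kh7, Kg7, Kxg6.
In check but a legal move exists → not checkmate.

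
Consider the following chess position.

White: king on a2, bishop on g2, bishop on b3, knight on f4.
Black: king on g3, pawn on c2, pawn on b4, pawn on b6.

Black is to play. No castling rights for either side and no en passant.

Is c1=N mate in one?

After c1=N: white king on a2; in check: yes, from the black knight on c1.
White has 3 legal replies: Kb2, Kb1, Ka1.
In check but a legal move exists → not checkmate.

no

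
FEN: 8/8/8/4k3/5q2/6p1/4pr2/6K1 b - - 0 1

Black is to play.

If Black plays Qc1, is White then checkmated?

yes

After Qc1: white king on g1; in check: yes, from the black queen on c1.
King squares — f1: attacked by Qc1; h1: attacked by Qc1; f2: attacked by Pg3; g2: attacked by Rf2; h2: attacked by Rf2.
White has no legal moves → checkmate.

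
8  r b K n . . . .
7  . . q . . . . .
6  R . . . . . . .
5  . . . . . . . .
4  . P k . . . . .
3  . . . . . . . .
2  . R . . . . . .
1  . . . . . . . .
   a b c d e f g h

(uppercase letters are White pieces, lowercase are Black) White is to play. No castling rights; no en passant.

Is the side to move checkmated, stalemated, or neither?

White to move; white king on c8.
In check: yes, from the black queen on c7.
King squares — b7: attacked by Qc7; c7: attacked by Bb8; d7: attacked by Qc7; b8: attacked by Qc7; d8: attacked by Qc7.
Legal moves for White: none.
In check with no legal moves → checkmate.

checkmate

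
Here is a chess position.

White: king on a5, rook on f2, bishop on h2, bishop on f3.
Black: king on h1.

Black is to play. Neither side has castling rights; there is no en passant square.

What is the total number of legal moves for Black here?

0

Black to move; king on h1.
In check: yes, from the white bishop on f3.
Legal moves: none.
Count: 0.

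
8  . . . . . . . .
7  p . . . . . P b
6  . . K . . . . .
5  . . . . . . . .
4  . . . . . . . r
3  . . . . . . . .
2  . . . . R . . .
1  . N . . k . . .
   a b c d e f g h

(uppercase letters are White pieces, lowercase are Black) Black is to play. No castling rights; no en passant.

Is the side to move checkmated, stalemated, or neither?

Black to move; black king on e1.
In check: yes, from the white rook on e2.
Legal moves for Black: Kxe2, Kf1, Kd1.
Black is in check but has 3 legal moves → neither.

neither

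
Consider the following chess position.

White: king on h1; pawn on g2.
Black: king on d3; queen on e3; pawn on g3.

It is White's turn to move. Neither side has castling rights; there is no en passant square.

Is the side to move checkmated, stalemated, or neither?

stalemate

White to move; white king on h1.
In check: no.
King squares — g1: attacked by Qe3; g2: own pawn; h2: attacked by Pg3.
Legal moves for White: none.
Not in check and no legal moves → stalemate.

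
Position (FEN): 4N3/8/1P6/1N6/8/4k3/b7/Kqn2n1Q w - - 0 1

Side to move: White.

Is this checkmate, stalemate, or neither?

White to move; white king on a1.
In check: yes, from the black queen on b1.
King squares — b1: attacked by Ba2; a2: attacked by Qb1; b2: attacked by Qb1.
Legal moves for White: none.
In check with no legal moves → checkmate.

checkmate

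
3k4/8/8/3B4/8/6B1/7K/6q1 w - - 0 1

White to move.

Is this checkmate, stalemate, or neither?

neither

White to move; white king on h2.
In check: yes, from the black queen on g1.
King squares — g1: available; h1: attacked by Qg1; g2: attacked by Qg1; g3: own bishop; h3: available.
Legal moves for White: Kh3, Kxg1.
White is in check but has 2 legal moves → neither.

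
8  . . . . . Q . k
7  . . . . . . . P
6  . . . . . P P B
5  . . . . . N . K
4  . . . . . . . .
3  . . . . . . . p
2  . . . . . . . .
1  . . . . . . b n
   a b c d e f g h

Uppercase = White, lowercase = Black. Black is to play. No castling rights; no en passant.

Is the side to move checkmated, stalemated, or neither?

Black to move; black king on h8.
In check: yes, from the white queen on f8.
King squares — g7: attacked by Nf5; h7: attacked by Pg6; g8: attacked by Ph7.
Legal moves for Black: none.
In check with no legal moves → checkmate.

checkmate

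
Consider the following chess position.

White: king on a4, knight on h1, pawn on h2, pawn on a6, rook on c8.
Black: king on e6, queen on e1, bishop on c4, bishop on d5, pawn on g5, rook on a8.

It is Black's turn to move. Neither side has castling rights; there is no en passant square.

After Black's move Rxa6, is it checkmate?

yes

After Rxa6: white king on a4; in check: yes, from the black rook on a6.
King squares — a3: attacked by Ra6; b3: attacked by Bc4; b4: attacked by Qe1; a5: attacked by Qe1; b5: attacked by Bc4.
White has no legal moves → checkmate.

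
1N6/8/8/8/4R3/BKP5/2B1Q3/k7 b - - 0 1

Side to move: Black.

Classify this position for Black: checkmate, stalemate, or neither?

stalemate

Black to move; black king on a1.
In check: no.
King squares — b1: attacked by Bc2; a2: attacked by Kb3; b2: attacked by Ba3.
Legal moves for Black: none.
Not in check and no legal moves → stalemate.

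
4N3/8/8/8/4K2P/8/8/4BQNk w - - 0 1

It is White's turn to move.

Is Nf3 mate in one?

After Nf3: black king on h1; in check: yes, from the white queen on f1.
King squares — g1: attacked by Qf1; g2: attacked by Qf1; h2: attacked by Nf3.
Black has no legal moves → checkmate.

yes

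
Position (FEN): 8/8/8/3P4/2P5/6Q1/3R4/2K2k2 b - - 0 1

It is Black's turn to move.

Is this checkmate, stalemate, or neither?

Black to move; black king on f1.
In check: no.
King squares — e1: attacked by Qg3; g1: attacked by Qg3; e2: attacked by Rd2; f2: attacked by Rd2; g2: attacked by Rd2.
Legal moves for Black: none.
Not in check and no legal moves → stalemate.

stalemate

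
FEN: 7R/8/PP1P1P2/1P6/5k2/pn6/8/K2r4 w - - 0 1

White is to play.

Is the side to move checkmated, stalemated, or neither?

neither

White to move; white king on a1.
In check: yes, from the black rook on d1 and the black knight on b3.
Legal moves for White: Ka2.
White is in check but has 1 legal move → neither.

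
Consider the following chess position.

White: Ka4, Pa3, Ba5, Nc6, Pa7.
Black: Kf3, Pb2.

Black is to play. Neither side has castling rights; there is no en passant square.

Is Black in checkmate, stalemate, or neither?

neither

Black to move; black king on f3.
In check: no.
Legal moves for Black: Kg4, Kf4, Ke4, Kg3, Ke3, Kg2, Kf2, Ke2, b1=Q, b1=R, b1=B, b1=N.
Black has 12 legal moves and is not in check → neither.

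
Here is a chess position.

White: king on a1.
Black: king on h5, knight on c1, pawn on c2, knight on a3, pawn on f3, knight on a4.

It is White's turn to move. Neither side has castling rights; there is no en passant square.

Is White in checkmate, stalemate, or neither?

White to move; white king on a1.
In check: no.
King squares — b1: attacked by Pc2; a2: attacked by Nc1; b2: attacked by Na4.
Legal moves for White: none.
Not in check and no legal moves → stalemate.

stalemate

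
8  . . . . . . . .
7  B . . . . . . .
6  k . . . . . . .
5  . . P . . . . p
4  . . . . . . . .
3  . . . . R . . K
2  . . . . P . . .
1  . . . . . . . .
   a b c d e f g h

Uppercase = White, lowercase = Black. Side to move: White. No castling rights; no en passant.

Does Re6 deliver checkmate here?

After Re6: black king on a6; in check: yes, from the white rook on e6.
Black has 4 legal replies: Kb7, Kxa7, Kb5, Ka5.
In check but a legal move exists → not checkmate.

no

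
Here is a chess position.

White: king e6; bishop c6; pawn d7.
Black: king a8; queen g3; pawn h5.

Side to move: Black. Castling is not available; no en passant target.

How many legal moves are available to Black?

2

Black to move; king on a8.
In check: yes, from the white bishop on c6.
Legal moves: Kb8, Ka7.
Count: 2.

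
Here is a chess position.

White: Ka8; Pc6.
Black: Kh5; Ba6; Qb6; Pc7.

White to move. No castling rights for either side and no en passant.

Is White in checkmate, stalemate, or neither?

stalemate

White to move; white king on a8.
In check: no.
King squares — a7: attacked by Qb6; b7: attacked by Ba6; b8: attacked by Qb6.
Legal moves for White: none.
Not in check and no legal moves → stalemate.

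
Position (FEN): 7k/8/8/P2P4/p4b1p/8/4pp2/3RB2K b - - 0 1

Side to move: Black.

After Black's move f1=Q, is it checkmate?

yes

After f1=Q: white king on h1; in check: yes, from the black queen on f1.
King squares — g1: attacked by Qf1; g2: attacked by Qf1; h2: attacked by Bf4.
White has no legal moves → checkmate.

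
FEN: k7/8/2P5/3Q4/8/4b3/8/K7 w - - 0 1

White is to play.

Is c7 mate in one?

After c7: black king on a8; in check: yes, from the white queen on d5.
Black has 1 legal reply: Ka7.
In check but a legal move exists → not checkmate.

no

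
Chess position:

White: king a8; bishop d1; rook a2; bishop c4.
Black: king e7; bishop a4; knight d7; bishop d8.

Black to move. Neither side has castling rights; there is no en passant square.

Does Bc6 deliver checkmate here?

no

After Bc6: white king on a8; in check: yes, from the black bishop on c6.
White has 1 legal reply: Ka7.
In check but a legal move exists → not checkmate.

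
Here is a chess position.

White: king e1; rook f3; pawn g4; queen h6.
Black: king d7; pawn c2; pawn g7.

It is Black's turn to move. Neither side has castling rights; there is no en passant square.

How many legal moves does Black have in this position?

12

Black to move; king on d7.
In check: no.
Legal moves: Ke8, Kd8, Kc8, Ke7, Kc7, gxh6, g6, c1=Q+, c1=R+, c1=B, c1=N, g5.
Count: 12.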